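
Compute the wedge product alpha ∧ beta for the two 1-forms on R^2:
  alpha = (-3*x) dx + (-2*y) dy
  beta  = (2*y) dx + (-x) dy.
alpha ∧ beta = (3*x^2 + 4*y^2) dx ∧ dy

Distribute the wedge, using dx_i ∧ dx_j = -dx_j ∧ dx_i and dx_i ∧ dx_i = 0. For each pair (i, j) with i < j, the coefficient of dx_i ∧ dx_j in alpha ∧ beta is (alpha_i * beta_j - alpha_j * beta_i). Collecting: alpha ∧ beta = (3*x^2 + 4*y^2) dx ∧ dy.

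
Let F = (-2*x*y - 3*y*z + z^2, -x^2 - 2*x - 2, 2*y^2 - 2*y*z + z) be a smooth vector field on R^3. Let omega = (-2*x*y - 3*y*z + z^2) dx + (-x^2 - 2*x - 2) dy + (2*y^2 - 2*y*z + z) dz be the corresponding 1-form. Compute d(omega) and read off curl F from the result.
d(omega) = (4*y - 2*z) dy ∧ dz + (-3*y + 2*z) dz ∧ dx + (3*z - 2) dx ∧ dy; curl F = (4*y - 2*z, -3*y + 2*z, 3*z - 2)

d omega = sum_{i<j} (∂f_j/∂x_i - ∂f_i/∂x_j) dx_i ∧ dx_j. Under the identification (dy ∧ dz, dz ∧ dx, dx ∧ dy) ↔ (e_x, e_y, e_z), the coefficients are exactly the components of curl F. Compute:
  ∂R/∂y - ∂Q/∂z = (4*y - 2*z) - (0) = 4*y - 2*z
  ∂P/∂z - ∂R/∂x = (-3*y + 2*z) - (0) = -3*y + 2*z
  ∂Q/∂x - ∂P/∂y = (-2*x - 2) - (-2*x - 3*z) = 3*z - 2.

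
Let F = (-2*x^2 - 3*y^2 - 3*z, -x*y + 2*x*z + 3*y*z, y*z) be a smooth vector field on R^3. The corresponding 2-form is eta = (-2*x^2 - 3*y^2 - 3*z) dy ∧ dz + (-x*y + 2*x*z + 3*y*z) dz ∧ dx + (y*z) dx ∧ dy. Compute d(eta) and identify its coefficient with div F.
d(eta) = (-5*x + y + 3*z) dx ∧ dy ∧ dz; div F = -5*x + y + 3*z

For a 2-form in R^3 of the form above, applying d gives a 3-form with coefficient ∂P/∂x + ∂Q/∂y + ∂R/∂z:
  ∂P/∂x = -4*x
  ∂Q/∂y = -x + 3*z
  ∂R/∂z = y
Sum = -5*x + y + 3*z, which is exactly div F.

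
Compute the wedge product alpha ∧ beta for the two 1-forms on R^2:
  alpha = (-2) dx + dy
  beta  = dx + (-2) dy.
alpha ∧ beta = (3) dx ∧ dy

Distribute the wedge, using dx_i ∧ dx_j = -dx_j ∧ dx_i and dx_i ∧ dx_i = 0. For each pair (i, j) with i < j, the coefficient of dx_i ∧ dx_j in alpha ∧ beta is (alpha_i * beta_j - alpha_j * beta_i). Collecting: alpha ∧ beta = (3) dx ∧ dy.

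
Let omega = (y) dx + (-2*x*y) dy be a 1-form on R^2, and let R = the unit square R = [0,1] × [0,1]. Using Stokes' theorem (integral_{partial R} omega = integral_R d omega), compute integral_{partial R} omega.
integral_(partial R) omega = -2

Stokes: integral_partial_R omega = integral_R d omega with d omega = (∂Q/∂x - ∂P/∂y) dx ∧ dy.
  ∂Q/∂x = -2*y
  ∂P/∂y = 1
  integrand = ∂Q/∂x - ∂P/∂y = -2*y - 1.
Integrating over R: integral_0^1 integral_0^1 (-2*y - 1) dx dy = -2.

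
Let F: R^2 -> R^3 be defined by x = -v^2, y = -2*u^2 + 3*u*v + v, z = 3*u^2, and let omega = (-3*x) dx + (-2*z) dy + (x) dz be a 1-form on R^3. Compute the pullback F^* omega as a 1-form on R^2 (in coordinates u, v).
F^* omega = (6*u*(4*u^2 - 3*u*v - v^2)) du + (-18*u^3 - 6*u^2 - 6*v^3) dv

Using F^*(f dg) = (f ∘ F) d(g ∘ F), substitute each coordinate x_i by F_i(u, v) in f_i, and replace dx_i by d F_i = (∂F_i/∂u) du + (∂F_i/∂v) dv.
  For the x component: f_1(F) = 3*v^2; d F_1 = (0) du + (-2*v) dv
  For the y component: f_2(F) = -6*u^2; d F_2 = (-4*u + 3*v) du + (3*u + 1) dv
  For the z component: f_3(F) = -v^2; d F_3 = (6*u) du + (0) dv
Combining and collecting du, dv coefficients:
  coeff of du: 6*u*(4*u^2 - 3*u*v - v^2)
  coeff of dv: -18*u^3 - 6*u^2 - 6*v^3
F^* omega = (6*u*(4*u^2 - 3*u*v - v^2)) du + (-18*u^3 - 6*u^2 - 6*v^3) dv.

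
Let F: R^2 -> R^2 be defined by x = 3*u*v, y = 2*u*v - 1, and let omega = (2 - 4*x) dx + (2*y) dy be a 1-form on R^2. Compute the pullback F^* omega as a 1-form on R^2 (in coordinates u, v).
F^* omega = (2*v*(-14*u*v + 1)) du + (2*u*(-14*u*v + 1)) dv

Using F^*(f dg) = (f ∘ F) d(g ∘ F), substitute each coordinate x_i by F_i(u, v) in f_i, and replace dx_i by d F_i = (∂F_i/∂u) du + (∂F_i/∂v) dv.
  For the x component: f_1(F) = -12*u*v + 2; d F_1 = (3*v) du + (3*u) dv
  For the y component: f_2(F) = 4*u*v - 2; d F_2 = (2*v) du + (2*u) dv
Combining and collecting du, dv coefficients:
  coeff of du: 2*v*(-14*u*v + 1)
  coeff of dv: 2*u*(-14*u*v + 1)
F^* omega = (2*v*(-14*u*v + 1)) du + (2*u*(-14*u*v + 1)) dv.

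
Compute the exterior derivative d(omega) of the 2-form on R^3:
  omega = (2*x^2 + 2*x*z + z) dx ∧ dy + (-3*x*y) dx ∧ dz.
d(omega) = (5*x + 1) dx ∧ dy ∧ dz

For a 2-form omega = sum_{i<j} g_{ij} dx_i ∧ dx_j, the exterior derivative is
  d(omega) = sum_{i<j} d(g_{ij}) ∧ dx_i ∧ dx_j = sum_{i<j, k} (∂g_{ij}/∂x_k) dx_k ∧ dx_i ∧ dx_j.
Expand each term, using dx_k ∧ dx_i ∧ dx_j = sgn(permutation) dx_{(a)} ∧ dx_{(b)} ∧ dx_{(c)} with (a < b < c) sorted:
  d(2*x^2 + 2*x*z + z) includes (∂/∂z)(2*x^2 + 2*x*z + z) dz = (2*x + 1) dz, which multiplied by dx ∧ dy gives (2*x + 1) dx ∧ dy ∧ dz
  d(-3*x*y) includes (∂/∂y)(-3*x*y) dy = (-3*x) dy, which multiplied by dx ∧ dz gives (3*x) dx ∧ dy ∧ dz
Collecting like 3-forms: d(omega) = (5*x + 1) dx ∧ dy ∧ dz.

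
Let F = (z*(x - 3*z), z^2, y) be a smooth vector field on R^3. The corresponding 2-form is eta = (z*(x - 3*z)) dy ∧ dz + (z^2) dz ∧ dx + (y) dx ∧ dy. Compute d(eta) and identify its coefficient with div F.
d(eta) = (z) dx ∧ dy ∧ dz; div F = z

For a 2-form in R^3 of the form above, applying d gives a 3-form with coefficient ∂P/∂x + ∂Q/∂y + ∂R/∂z:
  ∂P/∂x = z
  ∂Q/∂y = 0
  ∂R/∂z = 0
Sum = z, which is exactly div F.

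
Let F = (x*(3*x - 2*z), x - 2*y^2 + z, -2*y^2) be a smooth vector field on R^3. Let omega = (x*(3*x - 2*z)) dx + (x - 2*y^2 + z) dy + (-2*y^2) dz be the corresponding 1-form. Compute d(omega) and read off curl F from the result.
d(omega) = (-4*y - 1) dy ∧ dz + (-2*x) dz ∧ dx + (1) dx ∧ dy; curl F = (-4*y - 1, -2*x, 1)

d omega = sum_{i<j} (∂f_j/∂x_i - ∂f_i/∂x_j) dx_i ∧ dx_j. Under the identification (dy ∧ dz, dz ∧ dx, dx ∧ dy) ↔ (e_x, e_y, e_z), the coefficients are exactly the components of curl F. Compute:
  ∂R/∂y - ∂Q/∂z = (-4*y) - (1) = -4*y - 1
  ∂P/∂z - ∂R/∂x = (-2*x) - (0) = -2*x
  ∂Q/∂x - ∂P/∂y = (1) - (0) = 1.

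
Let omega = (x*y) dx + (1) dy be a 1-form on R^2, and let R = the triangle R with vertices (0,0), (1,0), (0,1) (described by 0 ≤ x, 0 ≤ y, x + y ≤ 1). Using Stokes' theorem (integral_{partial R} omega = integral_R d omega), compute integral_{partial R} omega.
integral_(partial R) omega = -1/6

Stokes: integral_partial_R omega = integral_R d omega with d omega = (∂Q/∂x - ∂P/∂y) dx ∧ dy.
  ∂Q/∂x = 0
  ∂P/∂y = x
  integrand = ∂Q/∂x - ∂P/∂y = -x.
Integrating over R: integral_0^1 integral_0^{1-x} (-x) dy dx = -1/6.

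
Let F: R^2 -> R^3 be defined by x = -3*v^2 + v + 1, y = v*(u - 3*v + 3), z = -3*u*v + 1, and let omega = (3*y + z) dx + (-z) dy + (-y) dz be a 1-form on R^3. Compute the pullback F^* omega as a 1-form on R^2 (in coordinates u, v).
F^* omega = (v*(6*u*v - 9*v^2 + 9*v - 1)) du + (6*u^2*v - 27*u*v^2 + 18*u*v - u + 54*v^3 - 63*v^2 + 9*v - 2) dv

Using F^*(f dg) = (f ∘ F) d(g ∘ F), substitute each coordinate x_i by F_i(u, v) in f_i, and replace dx_i by d F_i = (∂F_i/∂u) du + (∂F_i/∂v) dv.
  For the x component: f_1(F) = -9*v^2 + 9*v + 1; d F_1 = (0) du + (1 - 6*v) dv
  For the y component: f_2(F) = 3*u*v - 1; d F_2 = (v) du + (u - 6*v + 3) dv
  For the z component: f_3(F) = v*(-u + 3*v - 3); d F_3 = (-3*v) du + (-3*u) dv
Combining and collecting du, dv coefficients:
  coeff of du: v*(6*u*v - 9*v^2 + 9*v - 1)
  coeff of dv: 6*u^2*v - 27*u*v^2 + 18*u*v - u + 54*v^3 - 63*v^2 + 9*v - 2
F^* omega = (v*(6*u*v - 9*v^2 + 9*v - 1)) du + (6*u^2*v - 27*u*v^2 + 18*u*v - u + 54*v^3 - 63*v^2 + 9*v - 2) dv.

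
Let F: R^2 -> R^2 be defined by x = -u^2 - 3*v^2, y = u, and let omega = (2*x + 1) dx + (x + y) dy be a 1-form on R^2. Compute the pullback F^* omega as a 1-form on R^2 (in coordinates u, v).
F^* omega = (4*u^3 - u^2 + 12*u*v^2 - u - 3*v^2) du + (6*v*(2*u^2 + 6*v^2 - 1)) dv

Using F^*(f dg) = (f ∘ F) d(g ∘ F), substitute each coordinate x_i by F_i(u, v) in f_i, and replace dx_i by d F_i = (∂F_i/∂u) du + (∂F_i/∂v) dv.
  For the x component: f_1(F) = -2*u^2 - 6*v^2 + 1; d F_1 = (-2*u) du + (-6*v) dv
  For the y component: f_2(F) = -u^2 + u - 3*v^2; d F_2 = (1) du + (0) dv
Combining and collecting du, dv coefficients:
  coeff of du: 4*u^3 - u^2 + 12*u*v^2 - u - 3*v^2
  coeff of dv: 6*v*(2*u^2 + 6*v^2 - 1)
F^* omega = (4*u^3 - u^2 + 12*u*v^2 - u - 3*v^2) du + (6*v*(2*u^2 + 6*v^2 - 1)) dv.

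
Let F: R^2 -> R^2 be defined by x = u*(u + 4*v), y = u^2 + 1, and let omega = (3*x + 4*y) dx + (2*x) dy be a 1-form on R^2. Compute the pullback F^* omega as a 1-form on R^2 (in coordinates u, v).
F^* omega = (18*u^3 + 68*u^2*v + 48*u*v^2 + 8*u + 16*v) du + (4*u*(7*u^2 + 12*u*v + 4)) dv

Using F^*(f dg) = (f ∘ F) d(g ∘ F), substitute each coordinate x_i by F_i(u, v) in f_i, and replace dx_i by d F_i = (∂F_i/∂u) du + (∂F_i/∂v) dv.
  For the x component: f_1(F) = 7*u^2 + 12*u*v + 4; d F_1 = (2*u + 4*v) du + (4*u) dv
  For the y component: f_2(F) = 2*u*(u + 4*v); d F_2 = (2*u) du + (0) dv
Combining and collecting du, dv coefficients:
  coeff of du: 18*u^3 + 68*u^2*v + 48*u*v^2 + 8*u + 16*v
  coeff of dv: 4*u*(7*u^2 + 12*u*v + 4)
F^* omega = (18*u^3 + 68*u^2*v + 48*u*v^2 + 8*u + 16*v) du + (4*u*(7*u^2 + 12*u*v + 4)) dv.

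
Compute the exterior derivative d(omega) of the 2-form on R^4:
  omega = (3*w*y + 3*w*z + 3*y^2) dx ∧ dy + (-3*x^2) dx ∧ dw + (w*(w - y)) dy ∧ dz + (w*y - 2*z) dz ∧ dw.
d(omega) = (3*w) dx ∧ dy ∧ dz + (3*y + 3*z) dx ∧ dy ∧ dw + (3*w - y) dy ∧ dz ∧ dw

For a 2-form omega = sum_{i<j} g_{ij} dx_i ∧ dx_j, the exterior derivative is
  d(omega) = sum_{i<j} d(g_{ij}) ∧ dx_i ∧ dx_j = sum_{i<j, k} (∂g_{ij}/∂x_k) dx_k ∧ dx_i ∧ dx_j.
Expand each term, using dx_k ∧ dx_i ∧ dx_j = sgn(permutation) dx_{(a)} ∧ dx_{(b)} ∧ dx_{(c)} with (a < b < c) sorted:
  d(3*w*y + 3*w*z + 3*y^2) includes (∂/∂z)(3*w*y + 3*w*z + 3*y^2) dz = (3*w) dz, which multiplied by dx ∧ dy gives (3*w) dx ∧ dy ∧ dz
  d(3*w*y + 3*w*z + 3*y^2) includes (∂/∂w)(3*w*y + 3*w*z + 3*y^2) dw = (3*y + 3*z) dw, which multiplied by dx ∧ dy gives (3*y + 3*z) dx ∧ dy ∧ dw
  d(w*(w - y)) includes (∂/∂w)(w*(w - y)) dw = (2*w - y) dw, which multiplied by dy ∧ dz gives (2*w - y) dy ∧ dz ∧ dw
  d(w*y - 2*z) includes (∂/∂y)(w*y - 2*z) dy = (w) dy, which multiplied by dz ∧ dw gives (w) dy ∧ dz ∧ dw
Collecting like 3-forms: d(omega) = (3*w) dx ∧ dy ∧ dz + (3*y + 3*z) dx ∧ dy ∧ dw + (3*w - y) dy ∧ dz ∧ dw.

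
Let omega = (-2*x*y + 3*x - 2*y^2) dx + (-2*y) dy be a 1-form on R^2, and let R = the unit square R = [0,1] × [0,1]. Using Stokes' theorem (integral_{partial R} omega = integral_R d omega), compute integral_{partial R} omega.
integral_(partial R) omega = 3

Stokes: integral_partial_R omega = integral_R d omega with d omega = (∂Q/∂x - ∂P/∂y) dx ∧ dy.
  ∂Q/∂x = 0
  ∂P/∂y = -2*x - 4*y
  integrand = ∂Q/∂x - ∂P/∂y = 2*x + 4*y.
Integrating over R: integral_0^1 integral_0^1 (2*x + 4*y) dx dy = 3.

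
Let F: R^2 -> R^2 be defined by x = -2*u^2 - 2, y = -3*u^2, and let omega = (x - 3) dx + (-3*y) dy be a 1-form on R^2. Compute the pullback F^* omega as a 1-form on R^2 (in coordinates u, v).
F^* omega = (-46*u^3 + 20*u) du

Using F^*(f dg) = (f ∘ F) d(g ∘ F), substitute each coordinate x_i by F_i(u, v) in f_i, and replace dx_i by d F_i = (∂F_i/∂u) du + (∂F_i/∂v) dv.
  For the x component: f_1(F) = -2*u^2 - 5; d F_1 = (-4*u) du + (0) dv
  For the y component: f_2(F) = 9*u^2; d F_2 = (-6*u) du + (0) dv
Combining and collecting du, dv coefficients:
  coeff of du: -46*u^3 + 20*u
  coeff of dv: 0
F^* omega = (-46*u^3 + 20*u) du.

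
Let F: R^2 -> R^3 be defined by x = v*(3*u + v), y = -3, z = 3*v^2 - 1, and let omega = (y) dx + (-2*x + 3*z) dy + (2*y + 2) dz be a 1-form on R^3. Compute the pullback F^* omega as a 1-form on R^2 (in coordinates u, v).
F^* omega = (-9*v) du + (-9*u - 30*v) dv

Using F^*(f dg) = (f ∘ F) d(g ∘ F), substitute each coordinate x_i by F_i(u, v) in f_i, and replace dx_i by d F_i = (∂F_i/∂u) du + (∂F_i/∂v) dv.
  For the x component: f_1(F) = -3; d F_1 = (3*v) du + (3*u + 2*v) dv
  For the y component: f_2(F) = -6*u*v + 7*v^2 - 3; d F_2 = (0) du + (0) dv
  For the z component: f_3(F) = -4; d F_3 = (0) du + (6*v) dv
Combining and collecting du, dv coefficients:
  coeff of du: -9*v
  coeff of dv: -9*u - 30*v
F^* omega = (-9*v) du + (-9*u - 30*v) dv.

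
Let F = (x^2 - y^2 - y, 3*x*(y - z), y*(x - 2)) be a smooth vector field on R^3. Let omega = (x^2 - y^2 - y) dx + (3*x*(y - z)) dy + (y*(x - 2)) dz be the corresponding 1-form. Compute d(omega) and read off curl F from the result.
d(omega) = (4*x - 2) dy ∧ dz + (-y) dz ∧ dx + (5*y - 3*z + 1) dx ∧ dy; curl F = (4*x - 2, -y, 5*y - 3*z + 1)

d omega = sum_{i<j} (∂f_j/∂x_i - ∂f_i/∂x_j) dx_i ∧ dx_j. Under the identification (dy ∧ dz, dz ∧ dx, dx ∧ dy) ↔ (e_x, e_y, e_z), the coefficients are exactly the components of curl F. Compute:
  ∂R/∂y - ∂Q/∂z = (x - 2) - (-3*x) = 4*x - 2
  ∂P/∂z - ∂R/∂x = (0) - (y) = -y
  ∂Q/∂x - ∂P/∂y = (3*y - 3*z) - (-2*y - 1) = 5*y - 3*z + 1.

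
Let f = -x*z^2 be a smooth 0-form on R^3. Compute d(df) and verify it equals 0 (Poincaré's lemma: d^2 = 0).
d(df) = 0

Step 1: df = sum_i (∂f/∂x_i) dx_i = (-z^2) dx + (0) dy + (-2*x*z) dz.
Step 2: Apply d again. Using the 1-form formula, the coefficient of dx ∧ dy in d(df) is ∂^2 f/∂x ∂y - ∂^2 f/∂y ∂x = (0) - (0) = 0 (equality of mixed partials for smooth f).
Similarly for dx ∧ dz and dy ∧ dz — all coefficients vanish. So d(df) = 0.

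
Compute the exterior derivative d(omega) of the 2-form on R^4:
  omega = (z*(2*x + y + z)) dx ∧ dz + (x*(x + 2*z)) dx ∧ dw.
d(omega) = (-z) dx ∧ dy ∧ dz + (-2*x) dx ∧ dz ∧ dw

For a 2-form omega = sum_{i<j} g_{ij} dx_i ∧ dx_j, the exterior derivative is
  d(omega) = sum_{i<j} d(g_{ij}) ∧ dx_i ∧ dx_j = sum_{i<j, k} (∂g_{ij}/∂x_k) dx_k ∧ dx_i ∧ dx_j.
Expand each term, using dx_k ∧ dx_i ∧ dx_j = sgn(permutation) dx_{(a)} ∧ dx_{(b)} ∧ dx_{(c)} with (a < b < c) sorted:
  d(z*(2*x + y + z)) includes (∂/∂y)(z*(2*x + y + z)) dy = (z) dy, which multiplied by dx ∧ dz gives (-z) dx ∧ dy ∧ dz
  d(x*(x + 2*z)) includes (∂/∂z)(x*(x + 2*z)) dz = (2*x) dz, which multiplied by dx ∧ dw gives (-2*x) dx ∧ dz ∧ dw
Collecting like 3-forms: d(omega) = (-z) dx ∧ dy ∧ dz + (-2*x) dx ∧ dz ∧ dw.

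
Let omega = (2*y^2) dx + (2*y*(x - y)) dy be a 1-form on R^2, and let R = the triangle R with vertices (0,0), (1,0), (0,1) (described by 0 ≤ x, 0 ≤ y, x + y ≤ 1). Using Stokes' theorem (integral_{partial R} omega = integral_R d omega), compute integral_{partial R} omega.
integral_(partial R) omega = -1/3

Stokes: integral_partial_R omega = integral_R d omega with d omega = (∂Q/∂x - ∂P/∂y) dx ∧ dy.
  ∂Q/∂x = 2*y
  ∂P/∂y = 4*y
  integrand = ∂Q/∂x - ∂P/∂y = -2*y.
Integrating over R: integral_0^1 integral_0^{1-x} (-2*y) dy dx = -1/3.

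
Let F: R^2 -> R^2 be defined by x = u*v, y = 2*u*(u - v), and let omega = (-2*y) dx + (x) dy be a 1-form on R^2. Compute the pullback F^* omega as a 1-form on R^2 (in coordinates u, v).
F^* omega = (2*u*v^2) du + (2*u^2*(-2*u + v)) dv

Using F^*(f dg) = (f ∘ F) d(g ∘ F), substitute each coordinate x_i by F_i(u, v) in f_i, and replace dx_i by d F_i = (∂F_i/∂u) du + (∂F_i/∂v) dv.
  For the x component: f_1(F) = 4*u*(-u + v); d F_1 = (v) du + (u) dv
  For the y component: f_2(F) = u*v; d F_2 = (4*u - 2*v) du + (-2*u) dv
Combining and collecting du, dv coefficients:
  coeff of du: 2*u*v^2
  coeff of dv: 2*u^2*(-2*u + v)
F^* omega = (2*u*v^2) du + (2*u^2*(-2*u + v)) dv.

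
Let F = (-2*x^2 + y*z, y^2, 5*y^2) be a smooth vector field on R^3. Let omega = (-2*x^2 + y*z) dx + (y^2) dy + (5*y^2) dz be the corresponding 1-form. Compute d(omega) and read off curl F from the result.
d(omega) = (10*y) dy ∧ dz + (y) dz ∧ dx + (-z) dx ∧ dy; curl F = (10*y, y, -z)

d omega = sum_{i<j} (∂f_j/∂x_i - ∂f_i/∂x_j) dx_i ∧ dx_j. Under the identification (dy ∧ dz, dz ∧ dx, dx ∧ dy) ↔ (e_x, e_y, e_z), the coefficients are exactly the components of curl F. Compute:
  ∂R/∂y - ∂Q/∂z = (10*y) - (0) = 10*y
  ∂P/∂z - ∂R/∂x = (y) - (0) = y
  ∂Q/∂x - ∂P/∂y = (0) - (z) = -z.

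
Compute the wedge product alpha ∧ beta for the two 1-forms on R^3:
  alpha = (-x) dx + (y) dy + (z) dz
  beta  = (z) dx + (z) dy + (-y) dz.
alpha ∧ beta = (-z*(x + y)) dx ∧ dy + (x*y - z^2) dx ∧ dz + (-y^2 - z^2) dy ∧ dz

Distribute the wedge, using dx_i ∧ dx_j = -dx_j ∧ dx_i and dx_i ∧ dx_i = 0. For each pair (i, j) with i < j, the coefficient of dx_i ∧ dx_j in alpha ∧ beta is (alpha_i * beta_j - alpha_j * beta_i). Collecting: alpha ∧ beta = (-z*(x + y)) dx ∧ dy + (x*y - z^2) dx ∧ dz + (-y^2 - z^2) dy ∧ dz.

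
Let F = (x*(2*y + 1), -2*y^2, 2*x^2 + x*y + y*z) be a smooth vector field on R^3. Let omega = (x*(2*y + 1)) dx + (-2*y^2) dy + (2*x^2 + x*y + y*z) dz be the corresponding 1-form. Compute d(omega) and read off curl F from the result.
d(omega) = (x + z) dy ∧ dz + (-4*x - y) dz ∧ dx + (-2*x) dx ∧ dy; curl F = (x + z, -4*x - y, -2*x)

d omega = sum_{i<j} (∂f_j/∂x_i - ∂f_i/∂x_j) dx_i ∧ dx_j. Under the identification (dy ∧ dz, dz ∧ dx, dx ∧ dy) ↔ (e_x, e_y, e_z), the coefficients are exactly the components of curl F. Compute:
  ∂R/∂y - ∂Q/∂z = (x + z) - (0) = x + z
  ∂P/∂z - ∂R/∂x = (0) - (4*x + y) = -4*x - y
  ∂Q/∂x - ∂P/∂y = (0) - (2*x) = -2*x.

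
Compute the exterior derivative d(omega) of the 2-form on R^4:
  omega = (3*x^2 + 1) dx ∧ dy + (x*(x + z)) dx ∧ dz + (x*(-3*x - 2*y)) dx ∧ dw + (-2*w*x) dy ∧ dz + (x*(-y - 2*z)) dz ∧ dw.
d(omega) = (2*x) dx ∧ dy ∧ dw + (-2*w) dx ∧ dy ∧ dz + (-3*x) dy ∧ dz ∧ dw + (-y - 2*z) dx ∧ dz ∧ dw

For a 2-form omega = sum_{i<j} g_{ij} dx_i ∧ dx_j, the exterior derivative is
  d(omega) = sum_{i<j} d(g_{ij}) ∧ dx_i ∧ dx_j = sum_{i<j, k} (∂g_{ij}/∂x_k) dx_k ∧ dx_i ∧ dx_j.
Expand each term, using dx_k ∧ dx_i ∧ dx_j = sgn(permutation) dx_{(a)} ∧ dx_{(b)} ∧ dx_{(c)} with (a < b < c) sorted:
  d(x*(-3*x - 2*y)) includes (∂/∂y)(x*(-3*x - 2*y)) dy = (-2*x) dy, which multiplied by dx ∧ dw gives (2*x) dx ∧ dy ∧ dw
  d(-2*w*x) includes (∂/∂x)(-2*w*x) dx = (-2*w) dx, which multiplied by dy ∧ dz gives (-2*w) dx ∧ dy ∧ dz
  d(-2*w*x) includes (∂/∂w)(-2*w*x) dw = (-2*x) dw, which multiplied by dy ∧ dz gives (-2*x) dy ∧ dz ∧ dw
  d(x*(-y - 2*z)) includes (∂/∂x)(x*(-y - 2*z)) dx = (-y - 2*z) dx, which multiplied by dz ∧ dw gives (-y - 2*z) dx ∧ dz ∧ dw
  d(x*(-y - 2*z)) includes (∂/∂y)(x*(-y - 2*z)) dy = (-x) dy, which multiplied by dz ∧ dw gives (-x) dy ∧ dz ∧ dw
Collecting like 3-forms: d(omega) = (2*x) dx ∧ dy ∧ dw + (-2*w) dx ∧ dy ∧ dz + (-3*x) dy ∧ dz ∧ dw + (-y - 2*z) dx ∧ dz ∧ dw.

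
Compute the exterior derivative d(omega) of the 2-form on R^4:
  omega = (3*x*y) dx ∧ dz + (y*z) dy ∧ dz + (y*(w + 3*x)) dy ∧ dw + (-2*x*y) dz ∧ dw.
d(omega) = (-3*x) dx ∧ dy ∧ dz + (3*y) dx ∧ dy ∧ dw + (-2*y) dx ∧ dz ∧ dw + (-2*x) dy ∧ dz ∧ dw

For a 2-form omega = sum_{i<j} g_{ij} dx_i ∧ dx_j, the exterior derivative is
  d(omega) = sum_{i<j} d(g_{ij}) ∧ dx_i ∧ dx_j = sum_{i<j, k} (∂g_{ij}/∂x_k) dx_k ∧ dx_i ∧ dx_j.
Expand each term, using dx_k ∧ dx_i ∧ dx_j = sgn(permutation) dx_{(a)} ∧ dx_{(b)} ∧ dx_{(c)} with (a < b < c) sorted:
  d(3*x*y) includes (∂/∂y)(3*x*y) dy = (3*x) dy, which multiplied by dx ∧ dz gives (-3*x) dx ∧ dy ∧ dz
  d(y*(w + 3*x)) includes (∂/∂x)(y*(w + 3*x)) dx = (3*y) dx, which multiplied by dy ∧ dw gives (3*y) dx ∧ dy ∧ dw
  d(-2*x*y) includes (∂/∂x)(-2*x*y) dx = (-2*y) dx, which multiplied by dz ∧ dw gives (-2*y) dx ∧ dz ∧ dw
  d(-2*x*y) includes (∂/∂y)(-2*x*y) dy = (-2*x) dy, which multiplied by dz ∧ dw gives (-2*x) dy ∧ dz ∧ dw
Collecting like 3-forms: d(omega) = (-3*x) dx ∧ dy ∧ dz + (3*y) dx ∧ dy ∧ dw + (-2*y) dx ∧ dz ∧ dw + (-2*x) dy ∧ dz ∧ dw.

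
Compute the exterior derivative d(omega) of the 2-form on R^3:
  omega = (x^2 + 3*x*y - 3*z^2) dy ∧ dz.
d(omega) = (2*x + 3*y) dx ∧ dy ∧ dz

For a 2-form omega = sum_{i<j} g_{ij} dx_i ∧ dx_j, the exterior derivative is
  d(omega) = sum_{i<j} d(g_{ij}) ∧ dx_i ∧ dx_j = sum_{i<j, k} (∂g_{ij}/∂x_k) dx_k ∧ dx_i ∧ dx_j.
Expand each term, using dx_k ∧ dx_i ∧ dx_j = sgn(permutation) dx_{(a)} ∧ dx_{(b)} ∧ dx_{(c)} with (a < b < c) sorted:
  d(x^2 + 3*x*y - 3*z^2) includes (∂/∂x)(x^2 + 3*x*y - 3*z^2) dx = (2*x + 3*y) dx, which multiplied by dy ∧ dz gives (2*x + 3*y) dx ∧ dy ∧ dz
Collecting like 3-forms: d(omega) = (2*x + 3*y) dx ∧ dy ∧ dz.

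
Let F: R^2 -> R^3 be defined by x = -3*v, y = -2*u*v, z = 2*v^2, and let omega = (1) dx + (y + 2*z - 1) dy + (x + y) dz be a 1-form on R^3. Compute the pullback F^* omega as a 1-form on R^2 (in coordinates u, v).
F^* omega = (2*v*(2*u*v - 4*v^2 + 1)) du + (4*u^2*v - 16*u*v^2 + 2*u - 12*v^2 - 3) dv

Using F^*(f dg) = (f ∘ F) d(g ∘ F), substitute each coordinate x_i by F_i(u, v) in f_i, and replace dx_i by d F_i = (∂F_i/∂u) du + (∂F_i/∂v) dv.
  For the x component: f_1(F) = 1; d F_1 = (0) du + (-3) dv
  For the y component: f_2(F) = -2*u*v + 4*v^2 - 1; d F_2 = (-2*v) du + (-2*u) dv
  For the z component: f_3(F) = v*(-2*u - 3); d F_3 = (0) du + (4*v) dv
Combining and collecting du, dv coefficients:
  coeff of du: 2*v*(2*u*v - 4*v^2 + 1)
  coeff of dv: 4*u^2*v - 16*u*v^2 + 2*u - 12*v^2 - 3
F^* omega = (2*v*(2*u*v - 4*v^2 + 1)) du + (4*u^2*v - 16*u*v^2 + 2*u - 12*v^2 - 3) dv.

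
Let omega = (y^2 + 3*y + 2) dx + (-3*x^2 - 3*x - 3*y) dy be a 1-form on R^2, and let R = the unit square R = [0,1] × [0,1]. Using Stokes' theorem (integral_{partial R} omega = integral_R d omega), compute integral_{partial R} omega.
integral_(partial R) omega = -10

Stokes: integral_partial_R omega = integral_R d omega with d omega = (∂Q/∂x - ∂P/∂y) dx ∧ dy.
  ∂Q/∂x = -6*x - 3
  ∂P/∂y = 2*y + 3
  integrand = ∂Q/∂x - ∂P/∂y = -6*x - 2*y - 6.
Integrating over R: integral_0^1 integral_0^1 (-6*x - 2*y - 6) dx dy = -10.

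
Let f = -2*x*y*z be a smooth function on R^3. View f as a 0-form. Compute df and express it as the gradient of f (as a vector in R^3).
df = (-2*y*z) dx + (-2*x*z) dy + (-2*x*y) dz; grad f = (-2*y*z, -2*x*z, -2*x*y)

For a 0-form f, d f = (∂f/∂x) dx + (∂f/∂y) dy + (∂f/∂z) dz. The components of the vector representation are exactly the entries of grad f in Cartesian coordinates:
  ∂f/∂x = -2*y*z
  ∂f/∂y = -2*x*z
  ∂f/∂z = -2*x*y.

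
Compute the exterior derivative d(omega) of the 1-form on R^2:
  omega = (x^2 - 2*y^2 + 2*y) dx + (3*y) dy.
d(omega) = (4*y - 2) dx ∧ dy

For a 1-form omega = sum_i f_i dx_i, the exterior derivative is
  d(omega) = sum_{i < j} (∂f_j/∂x_i - ∂f_i/∂x_j) dx_i ∧ dx_j.
  coefficient of dx ∧ dy: ∂f_2/∂x - ∂f_1/∂y = ∂(3*y)/∂x - ∂(x^2 - 2*y^2 + 2*y)/∂y = 4*y - 2
Assembling: d(omega) = (4*y - 2) dx ∧ dy.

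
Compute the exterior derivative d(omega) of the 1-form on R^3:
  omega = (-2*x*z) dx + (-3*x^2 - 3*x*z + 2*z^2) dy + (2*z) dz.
d(omega) = (-6*x - 3*z) dx ∧ dy + (2*x) dx ∧ dz + (3*x - 4*z) dy ∧ dz

For a 1-form omega = sum_i f_i dx_i, the exterior derivative is
  d(omega) = sum_{i < j} (∂f_j/∂x_i - ∂f_i/∂x_j) dx_i ∧ dx_j.
  coefficient of dx ∧ dy: ∂f_2/∂x - ∂f_1/∂y = ∂(-3*x^2 - 3*x*z + 2*z^2)/∂x - ∂(-2*x*z)/∂y = -6*x - 3*z
  coefficient of dx ∧ dz: ∂f_3/∂x - ∂f_1/∂z = ∂(2*z)/∂x - ∂(-2*x*z)/∂z = 2*x
  coefficient of dy ∧ dz: ∂f_3/∂y - ∂f_2/∂z = ∂(2*z)/∂y - ∂(-3*x^2 - 3*x*z + 2*z^2)/∂z = 3*x - 4*z
Assembling: d(omega) = (-6*x - 3*z) dx ∧ dy + (2*x) dx ∧ dz + (3*x - 4*z) dy ∧ dz.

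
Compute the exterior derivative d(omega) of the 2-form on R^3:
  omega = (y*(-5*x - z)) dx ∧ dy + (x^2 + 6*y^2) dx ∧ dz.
d(omega) = (-13*y) dx ∧ dy ∧ dz

For a 2-form omega = sum_{i<j} g_{ij} dx_i ∧ dx_j, the exterior derivative is
  d(omega) = sum_{i<j} d(g_{ij}) ∧ dx_i ∧ dx_j = sum_{i<j, k} (∂g_{ij}/∂x_k) dx_k ∧ dx_i ∧ dx_j.
Expand each term, using dx_k ∧ dx_i ∧ dx_j = sgn(permutation) dx_{(a)} ∧ dx_{(b)} ∧ dx_{(c)} with (a < b < c) sorted:
  d(y*(-5*x - z)) includes (∂/∂z)(y*(-5*x - z)) dz = (-y) dz, which multiplied by dx ∧ dy gives (-y) dx ∧ dy ∧ dz
  d(x^2 + 6*y^2) includes (∂/∂y)(x^2 + 6*y^2) dy = (12*y) dy, which multiplied by dx ∧ dz gives (-12*y) dx ∧ dy ∧ dz
Collecting like 3-forms: d(omega) = (-13*y) dx ∧ dy ∧ dz.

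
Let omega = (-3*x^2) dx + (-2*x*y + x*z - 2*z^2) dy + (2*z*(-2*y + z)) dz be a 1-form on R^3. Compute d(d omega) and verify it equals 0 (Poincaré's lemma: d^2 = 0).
d(d omega) = 0

Step 1: d omega = sum_{i<j} (∂f_j/∂x_i - ∂f_i/∂x_j) dx_i ∧ dx_j:
  coeff of dx ∧ dy: -2*y + z
  coeff of dx ∧ dz: 0
  coeff of dy ∧ dz: -x
Step 2: Apply d again to each 2-form coefficient. The only possible 3-form in R^3 is dx ∧ dy ∧ dz, with coefficient
  ∂(coeff of dy∧dz)/∂x - ∂(coeff of dx∧dz)/∂y + ∂(coeff of dx∧dy)/∂z
  = ∂/∂x (-x) - ∂/∂y (0) + ∂/∂z (-2*y + z).
Each of these terms simplifies to sums of mixed partials that cancel in pairs. The result is 0 (by equality of mixed partials for smooth functions — Schwarz / Clairaut).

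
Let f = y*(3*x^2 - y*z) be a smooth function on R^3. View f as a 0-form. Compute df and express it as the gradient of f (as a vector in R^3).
df = (6*x*y) dx + (3*x^2 - 2*y*z) dy + (-y^2) dz; grad f = (6*x*y, 3*x^2 - 2*y*z, -y^2)

For a 0-form f, d f = (∂f/∂x) dx + (∂f/∂y) dy + (∂f/∂z) dz. The components of the vector representation are exactly the entries of grad f in Cartesian coordinates:
  ∂f/∂x = 6*x*y
  ∂f/∂y = 3*x^2 - 2*y*z
  ∂f/∂z = -y^2.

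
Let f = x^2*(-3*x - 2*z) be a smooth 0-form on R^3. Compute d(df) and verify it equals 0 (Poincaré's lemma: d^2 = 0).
d(df) = 0

Step 1: df = sum_i (∂f/∂x_i) dx_i = (x*(-9*x - 4*z)) dx + (0) dy + (-2*x^2) dz.
Step 2: Apply d again. Using the 1-form formula, the coefficient of dx ∧ dy in d(df) is ∂^2 f/∂x ∂y - ∂^2 f/∂y ∂x = (0) - (0) = 0 (equality of mixed partials for smooth f).
Similarly for dx ∧ dz and dy ∧ dz — all coefficients vanish. So d(df) = 0.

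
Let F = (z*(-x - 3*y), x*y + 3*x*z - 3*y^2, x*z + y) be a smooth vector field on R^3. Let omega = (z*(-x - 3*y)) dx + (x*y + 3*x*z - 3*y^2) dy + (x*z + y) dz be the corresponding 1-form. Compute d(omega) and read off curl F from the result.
d(omega) = (1 - 3*x) dy ∧ dz + (-x - 3*y - z) dz ∧ dx + (y + 6*z) dx ∧ dy; curl F = (1 - 3*x, -x - 3*y - z, y + 6*z)

d omega = sum_{i<j} (∂f_j/∂x_i - ∂f_i/∂x_j) dx_i ∧ dx_j. Under the identification (dy ∧ dz, dz ∧ dx, dx ∧ dy) ↔ (e_x, e_y, e_z), the coefficients are exactly the components of curl F. Compute:
  ∂R/∂y - ∂Q/∂z = (1) - (3*x) = 1 - 3*x
  ∂P/∂z - ∂R/∂x = (-x - 3*y) - (z) = -x - 3*y - z
  ∂Q/∂x - ∂P/∂y = (y + 3*z) - (-3*z) = y + 6*z.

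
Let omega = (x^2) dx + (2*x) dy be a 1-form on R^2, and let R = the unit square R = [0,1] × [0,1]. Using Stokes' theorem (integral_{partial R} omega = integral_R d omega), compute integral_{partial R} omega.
integral_(partial R) omega = 2

Stokes: integral_partial_R omega = integral_R d omega with d omega = (∂Q/∂x - ∂P/∂y) dx ∧ dy.
  ∂Q/∂x = 2
  ∂P/∂y = 0
  integrand = ∂Q/∂x - ∂P/∂y = 2.
Integrating over R: integral_0^1 integral_0^1 (2) dx dy = 2.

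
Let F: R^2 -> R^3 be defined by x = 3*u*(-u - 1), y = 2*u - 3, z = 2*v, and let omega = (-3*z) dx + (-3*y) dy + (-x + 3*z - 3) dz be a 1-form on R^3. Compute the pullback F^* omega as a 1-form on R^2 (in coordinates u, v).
F^* omega = (36*u*v - 12*u + 18*v + 18) du + (6*u^2 + 6*u + 12*v - 6) dv

Using F^*(f dg) = (f ∘ F) d(g ∘ F), substitute each coordinate x_i by F_i(u, v) in f_i, and replace dx_i by d F_i = (∂F_i/∂u) du + (∂F_i/∂v) dv.
  For the x component: f_1(F) = -6*v; d F_1 = (-6*u - 3) du + (0) dv
  For the y component: f_2(F) = 9 - 6*u; d F_2 = (2) du + (0) dv
  For the z component: f_3(F) = 3*u^2 + 3*u + 6*v - 3; d F_3 = (0) du + (2) dv
Combining and collecting du, dv coefficients:
  coeff of du: 36*u*v - 12*u + 18*v + 18
  coeff of dv: 6*u^2 + 6*u + 12*v - 6
F^* omega = (36*u*v - 12*u + 18*v + 18) du + (6*u^2 + 6*u + 12*v - 6) dv.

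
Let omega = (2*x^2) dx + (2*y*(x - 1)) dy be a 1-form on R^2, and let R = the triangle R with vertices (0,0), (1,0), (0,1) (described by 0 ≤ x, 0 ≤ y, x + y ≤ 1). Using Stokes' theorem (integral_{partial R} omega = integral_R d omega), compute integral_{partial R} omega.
integral_(partial R) omega = 1/3

Stokes: integral_partial_R omega = integral_R d omega with d omega = (∂Q/∂x - ∂P/∂y) dx ∧ dy.
  ∂Q/∂x = 2*y
  ∂P/∂y = 0
  integrand = ∂Q/∂x - ∂P/∂y = 2*y.
Integrating over R: integral_0^1 integral_0^{1-x} (2*y) dy dx = 1/3.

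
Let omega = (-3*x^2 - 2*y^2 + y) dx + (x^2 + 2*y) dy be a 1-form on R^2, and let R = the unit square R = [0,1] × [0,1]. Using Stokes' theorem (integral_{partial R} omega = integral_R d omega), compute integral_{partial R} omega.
integral_(partial R) omega = 2

Stokes: integral_partial_R omega = integral_R d omega with d omega = (∂Q/∂x - ∂P/∂y) dx ∧ dy.
  ∂Q/∂x = 2*x
  ∂P/∂y = 1 - 4*y
  integrand = ∂Q/∂x - ∂P/∂y = 2*x + 4*y - 1.
Integrating over R: integral_0^1 integral_0^1 (2*x + 4*y - 1) dx dy = 2.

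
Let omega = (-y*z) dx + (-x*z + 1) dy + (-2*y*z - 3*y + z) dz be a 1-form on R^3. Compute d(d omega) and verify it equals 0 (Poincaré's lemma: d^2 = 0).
d(d omega) = 0

Step 1: d omega = sum_{i<j} (∂f_j/∂x_i - ∂f_i/∂x_j) dx_i ∧ dx_j:
  coeff of dx ∧ dy: 0
  coeff of dx ∧ dz: y
  coeff of dy ∧ dz: x - 2*z - 3
Step 2: Apply d again to each 2-form coefficient. The only possible 3-form in R^3 is dx ∧ dy ∧ dz, with coefficient
  ∂(coeff of dy∧dz)/∂x - ∂(coeff of dx∧dz)/∂y + ∂(coeff of dx∧dy)/∂z
  = ∂/∂x (x - 2*z - 3) - ∂/∂y (y) + ∂/∂z (0).
Each of these terms simplifies to sums of mixed partials that cancel in pairs. The result is 0 (by equality of mixed partials for smooth functions — Schwarz / Clairaut).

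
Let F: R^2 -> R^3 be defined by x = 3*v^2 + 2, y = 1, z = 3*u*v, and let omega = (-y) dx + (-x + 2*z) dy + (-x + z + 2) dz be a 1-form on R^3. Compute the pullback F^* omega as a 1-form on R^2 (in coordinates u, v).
F^* omega = (9*v^2*(u - v)) du + (3*v*(3*u^2 - 3*u*v - 2)) dv

Using F^*(f dg) = (f ∘ F) d(g ∘ F), substitute each coordinate x_i by F_i(u, v) in f_i, and replace dx_i by d F_i = (∂F_i/∂u) du + (∂F_i/∂v) dv.
  For the x component: f_1(F) = -1; d F_1 = (0) du + (6*v) dv
  For the y component: f_2(F) = 6*u*v - 3*v^2 - 2; d F_2 = (0) du + (0) dv
  For the z component: f_3(F) = 3*v*(u - v); d F_3 = (3*v) du + (3*u) dv
Combining and collecting du, dv coefficients:
  coeff of du: 9*v^2*(u - v)
  coeff of dv: 3*v*(3*u^2 - 3*u*v - 2)
F^* omega = (9*v^2*(u - v)) du + (3*v*(3*u^2 - 3*u*v - 2)) dv.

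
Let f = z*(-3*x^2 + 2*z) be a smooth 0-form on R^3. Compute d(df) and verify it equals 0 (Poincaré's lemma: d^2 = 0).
d(df) = 0

Step 1: df = sum_i (∂f/∂x_i) dx_i = (-6*x*z) dx + (0) dy + (-3*x^2 + 4*z) dz.
Step 2: Apply d again. Using the 1-form formula, the coefficient of dx ∧ dy in d(df) is ∂^2 f/∂x ∂y - ∂^2 f/∂y ∂x = (0) - (0) = 0 (equality of mixed partials for smooth f).
Similarly for dx ∧ dz and dy ∧ dz — all coefficients vanish. So d(df) = 0.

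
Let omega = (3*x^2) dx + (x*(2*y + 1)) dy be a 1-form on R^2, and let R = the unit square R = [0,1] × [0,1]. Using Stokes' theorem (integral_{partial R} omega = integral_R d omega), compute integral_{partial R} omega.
integral_(partial R) omega = 2

Stokes: integral_partial_R omega = integral_R d omega with d omega = (∂Q/∂x - ∂P/∂y) dx ∧ dy.
  ∂Q/∂x = 2*y + 1
  ∂P/∂y = 0
  integrand = ∂Q/∂x - ∂P/∂y = 2*y + 1.
Integrating over R: integral_0^1 integral_0^1 (2*y + 1) dx dy = 2.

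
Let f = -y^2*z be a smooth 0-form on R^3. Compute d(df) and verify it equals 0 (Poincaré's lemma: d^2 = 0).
d(df) = 0

Step 1: df = sum_i (∂f/∂x_i) dx_i = (0) dx + (-2*y*z) dy + (-y^2) dz.
Step 2: Apply d again. Using the 1-form formula, the coefficient of dx ∧ dy in d(df) is ∂^2 f/∂x ∂y - ∂^2 f/∂y ∂x = (0) - (0) = 0 (equality of mixed partials for smooth f).
Similarly for dx ∧ dz and dy ∧ dz — all coefficients vanish. So d(df) = 0.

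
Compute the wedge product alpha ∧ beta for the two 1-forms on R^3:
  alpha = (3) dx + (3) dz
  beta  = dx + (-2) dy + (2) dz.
alpha ∧ beta = (-6) dx ∧ dy + (3) dx ∧ dz + (6) dy ∧ dz

Distribute the wedge, using dx_i ∧ dx_j = -dx_j ∧ dx_i and dx_i ∧ dx_i = 0. For each pair (i, j) with i < j, the coefficient of dx_i ∧ dx_j in alpha ∧ beta is (alpha_i * beta_j - alpha_j * beta_i). Collecting: alpha ∧ beta = (-6) dx ∧ dy + (3) dx ∧ dz + (6) dy ∧ dz.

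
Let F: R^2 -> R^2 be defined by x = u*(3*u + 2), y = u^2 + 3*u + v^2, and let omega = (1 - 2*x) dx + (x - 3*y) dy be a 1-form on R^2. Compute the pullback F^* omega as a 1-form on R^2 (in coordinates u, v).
F^* omega = (-36*u^3 - 50*u^2 - 6*u*v^2 - 23*u - 9*v^2 + 2) du + (-14*u*v - 6*v^3) dv

Using F^*(f dg) = (f ∘ F) d(g ∘ F), substitute each coordinate x_i by F_i(u, v) in f_i, and replace dx_i by d F_i = (∂F_i/∂u) du + (∂F_i/∂v) dv.
  For the x component: f_1(F) = -6*u^2 - 4*u + 1; d F_1 = (6*u + 2) du + (0) dv
  For the y component: f_2(F) = -7*u - 3*v^2; d F_2 = (2*u + 3) du + (2*v) dv
Combining and collecting du, dv coefficients:
  coeff of du: -36*u^3 - 50*u^2 - 6*u*v^2 - 23*u - 9*v^2 + 2
  coeff of dv: -14*u*v - 6*v^3
F^* omega = (-36*u^3 - 50*u^2 - 6*u*v^2 - 23*u - 9*v^2 + 2) du + (-14*u*v - 6*v^3) dv.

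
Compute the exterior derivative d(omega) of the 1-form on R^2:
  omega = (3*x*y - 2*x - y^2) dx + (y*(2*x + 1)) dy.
d(omega) = (-3*x + 4*y) dx ∧ dy

For a 1-form omega = sum_i f_i dx_i, the exterior derivative is
  d(omega) = sum_{i < j} (∂f_j/∂x_i - ∂f_i/∂x_j) dx_i ∧ dx_j.
  coefficient of dx ∧ dy: ∂f_2/∂x - ∂f_1/∂y = ∂(y*(2*x + 1))/∂x - ∂(3*x*y - 2*x - y^2)/∂y = -3*x + 4*y
Assembling: d(omega) = (-3*x + 4*y) dx ∧ dy.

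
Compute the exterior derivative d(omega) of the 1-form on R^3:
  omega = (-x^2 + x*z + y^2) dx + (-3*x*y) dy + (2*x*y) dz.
d(omega) = (-5*y) dx ∧ dy + (-x + 2*y) dx ∧ dz + (2*x) dy ∧ dz

For a 1-form omega = sum_i f_i dx_i, the exterior derivative is
  d(omega) = sum_{i < j} (∂f_j/∂x_i - ∂f_i/∂x_j) dx_i ∧ dx_j.
  coefficient of dx ∧ dy: ∂f_2/∂x - ∂f_1/∂y = ∂(-3*x*y)/∂x - ∂(-x^2 + x*z + y^2)/∂y = -5*y
  coefficient of dx ∧ dz: ∂f_3/∂x - ∂f_1/∂z = ∂(2*x*y)/∂x - ∂(-x^2 + x*z + y^2)/∂z = -x + 2*y
  coefficient of dy ∧ dz: ∂f_3/∂y - ∂f_2/∂z = ∂(2*x*y)/∂y - ∂(-3*x*y)/∂z = 2*x
Assembling: d(omega) = (-5*y) dx ∧ dy + (-x + 2*y) dx ∧ dz + (2*x) dy ∧ dz.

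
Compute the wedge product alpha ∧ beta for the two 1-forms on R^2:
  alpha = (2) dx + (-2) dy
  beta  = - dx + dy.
alpha ∧ beta = 0

Distribute the wedge, using dx_i ∧ dx_j = -dx_j ∧ dx_i and dx_i ∧ dx_i = 0. For each pair (i, j) with i < j, the coefficient of dx_i ∧ dx_j in alpha ∧ beta is (alpha_i * beta_j - alpha_j * beta_i). Collecting: alpha ∧ beta = 0.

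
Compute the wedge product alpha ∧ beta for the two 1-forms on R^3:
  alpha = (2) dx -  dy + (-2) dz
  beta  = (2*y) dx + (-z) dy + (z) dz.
alpha ∧ beta = (2*y - 2*z) dx ∧ dy + (4*y + 2*z) dx ∧ dz + (-3*z) dy ∧ dz

Distribute the wedge, using dx_i ∧ dx_j = -dx_j ∧ dx_i and dx_i ∧ dx_i = 0. For each pair (i, j) with i < j, the coefficient of dx_i ∧ dx_j in alpha ∧ beta is (alpha_i * beta_j - alpha_j * beta_i). Collecting: alpha ∧ beta = (2*y - 2*z) dx ∧ dy + (4*y + 2*z) dx ∧ dz + (-3*z) dy ∧ dz.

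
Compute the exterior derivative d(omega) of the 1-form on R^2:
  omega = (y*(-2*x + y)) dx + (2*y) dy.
d(omega) = (2*x - 2*y) dx ∧ dy

For a 1-form omega = sum_i f_i dx_i, the exterior derivative is
  d(omega) = sum_{i < j} (∂f_j/∂x_i - ∂f_i/∂x_j) dx_i ∧ dx_j.
  coefficient of dx ∧ dy: ∂f_2/∂x - ∂f_1/∂y = ∂(2*y)/∂x - ∂(y*(-2*x + y))/∂y = 2*x - 2*y
Assembling: d(omega) = (2*x - 2*y) dx ∧ dy.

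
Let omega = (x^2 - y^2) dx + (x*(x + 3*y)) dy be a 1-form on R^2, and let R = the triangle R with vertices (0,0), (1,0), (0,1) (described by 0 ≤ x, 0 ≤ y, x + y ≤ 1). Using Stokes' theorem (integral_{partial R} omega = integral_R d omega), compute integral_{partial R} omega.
integral_(partial R) omega = 7/6

Stokes: integral_partial_R omega = integral_R d omega with d omega = (∂Q/∂x - ∂P/∂y) dx ∧ dy.
  ∂Q/∂x = 2*x + 3*y
  ∂P/∂y = -2*y
  integrand = ∂Q/∂x - ∂P/∂y = 2*x + 5*y.
Integrating over R: integral_0^1 integral_0^{1-x} (2*x + 5*y) dy dx = 7/6.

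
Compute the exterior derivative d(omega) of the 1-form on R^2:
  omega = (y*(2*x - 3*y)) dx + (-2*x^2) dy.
d(omega) = (-6*x + 6*y) dx ∧ dy

For a 1-form omega = sum_i f_i dx_i, the exterior derivative is
  d(omega) = sum_{i < j} (∂f_j/∂x_i - ∂f_i/∂x_j) dx_i ∧ dx_j.
  coefficient of dx ∧ dy: ∂f_2/∂x - ∂f_1/∂y = ∂(-2*x^2)/∂x - ∂(y*(2*x - 3*y))/∂y = -6*x + 6*y
Assembling: d(omega) = (-6*x + 6*y) dx ∧ dy.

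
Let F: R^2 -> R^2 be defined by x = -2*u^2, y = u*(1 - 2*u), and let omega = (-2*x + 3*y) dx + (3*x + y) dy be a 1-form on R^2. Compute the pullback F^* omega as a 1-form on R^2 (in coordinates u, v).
F^* omega = (u*(40*u^2 - 24*u + 1)) du

Using F^*(f dg) = (f ∘ F) d(g ∘ F), substitute each coordinate x_i by F_i(u, v) in f_i, and replace dx_i by d F_i = (∂F_i/∂u) du + (∂F_i/∂v) dv.
  For the x component: f_1(F) = u*(3 - 2*u); d F_1 = (-4*u) du + (0) dv
  For the y component: f_2(F) = u*(1 - 8*u); d F_2 = (1 - 4*u) du + (0) dv
Combining and collecting du, dv coefficients:
  coeff of du: u*(40*u^2 - 24*u + 1)
  coeff of dv: 0
F^* omega = (u*(40*u^2 - 24*u + 1)) du.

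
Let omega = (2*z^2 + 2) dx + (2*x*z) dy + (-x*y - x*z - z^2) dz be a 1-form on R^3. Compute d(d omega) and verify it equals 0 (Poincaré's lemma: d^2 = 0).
d(d omega) = 0

Step 1: d omega = sum_{i<j} (∂f_j/∂x_i - ∂f_i/∂x_j) dx_i ∧ dx_j:
  coeff of dx ∧ dy: 2*z
  coeff of dx ∧ dz: -y - 5*z
  coeff of dy ∧ dz: -3*x
Step 2: Apply d again to each 2-form coefficient. The only possible 3-form in R^3 is dx ∧ dy ∧ dz, with coefficient
  ∂(coeff of dy∧dz)/∂x - ∂(coeff of dx∧dz)/∂y + ∂(coeff of dx∧dy)/∂z
  = ∂/∂x (-3*x) - ∂/∂y (-y - 5*z) + ∂/∂z (2*z).
Each of these terms simplifies to sums of mixed partials that cancel in pairs. The result is 0 (by equality of mixed partials for smooth functions — Schwarz / Clairaut).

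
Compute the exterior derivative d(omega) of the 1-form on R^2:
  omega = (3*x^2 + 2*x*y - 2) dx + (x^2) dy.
d(omega) = 0

For a 1-form omega = sum_i f_i dx_i, the exterior derivative is
  d(omega) = sum_{i < j} (∂f_j/∂x_i - ∂f_i/∂x_j) dx_i ∧ dx_j.

Assembling: d(omega) = 0.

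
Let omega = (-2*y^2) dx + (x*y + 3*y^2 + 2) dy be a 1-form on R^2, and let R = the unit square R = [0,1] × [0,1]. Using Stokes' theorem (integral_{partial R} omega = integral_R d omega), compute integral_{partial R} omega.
integral_(partial R) omega = 5/2

Stokes: integral_partial_R omega = integral_R d omega with d omega = (∂Q/∂x - ∂P/∂y) dx ∧ dy.
  ∂Q/∂x = y
  ∂P/∂y = -4*y
  integrand = ∂Q/∂x - ∂P/∂y = 5*y.
Integrating over R: integral_0^1 integral_0^1 (5*y) dx dy = 5/2.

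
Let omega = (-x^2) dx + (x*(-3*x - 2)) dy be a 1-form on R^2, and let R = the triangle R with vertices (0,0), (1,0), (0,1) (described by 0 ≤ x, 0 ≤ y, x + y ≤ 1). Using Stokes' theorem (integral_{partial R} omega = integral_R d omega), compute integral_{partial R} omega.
integral_(partial R) omega = -2

Stokes: integral_partial_R omega = integral_R d omega with d omega = (∂Q/∂x - ∂P/∂y) dx ∧ dy.
  ∂Q/∂x = -6*x - 2
  ∂P/∂y = 0
  integrand = ∂Q/∂x - ∂P/∂y = -6*x - 2.
Integrating over R: integral_0^1 integral_0^{1-x} (-6*x - 2) dy dx = -2.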